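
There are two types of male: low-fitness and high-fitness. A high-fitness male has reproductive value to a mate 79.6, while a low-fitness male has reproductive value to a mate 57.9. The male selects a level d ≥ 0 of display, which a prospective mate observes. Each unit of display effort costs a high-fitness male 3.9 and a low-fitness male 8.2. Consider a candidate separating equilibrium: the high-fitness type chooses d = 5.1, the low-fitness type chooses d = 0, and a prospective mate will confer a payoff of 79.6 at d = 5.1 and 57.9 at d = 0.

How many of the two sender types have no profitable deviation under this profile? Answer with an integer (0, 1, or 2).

2

Low-fitness type: stay at 0 → 57.9; mimic → 79.6 − 8.2 × 5.1 = 37.78. IC holds (57.9 ≥ 37.78).
High-fitness type: signal → 79.6 − 3.9 × 5.1 = 59.71; deviate to 0 → 57.9. IC holds (59.71 ≥ 57.9).
2 of 2 constraints hold, so this is a separating equilibrium.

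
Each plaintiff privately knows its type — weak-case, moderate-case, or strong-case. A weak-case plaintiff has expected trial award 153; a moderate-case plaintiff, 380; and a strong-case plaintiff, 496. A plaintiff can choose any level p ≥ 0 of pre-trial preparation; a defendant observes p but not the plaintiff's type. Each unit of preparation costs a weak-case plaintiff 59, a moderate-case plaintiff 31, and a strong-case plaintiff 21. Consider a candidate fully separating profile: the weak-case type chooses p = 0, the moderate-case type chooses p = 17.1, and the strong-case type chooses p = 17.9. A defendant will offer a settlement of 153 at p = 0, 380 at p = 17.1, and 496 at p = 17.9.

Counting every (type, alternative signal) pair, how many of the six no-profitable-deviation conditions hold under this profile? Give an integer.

Moderate-case (own payoff 380 − 31×17.1 = -150.1): to p=0 gives 153 → profitable ✗; to p=17.9 gives 496 − 31×17.9 = -58.9 → profitable ✗.
Strong-case (own payoff 496 − 21×17.9 = 120.1): to p=0 gives 153 → profitable ✗; to p=17.1 gives 380 − 21×17.1 = 20.9 → no gain ✓.
Weak-case (own payoff 153): to p=17.1 gives 380 − 59×17.1 = -628.9 → no gain ✓; to p=17.9 gives 496 − 59×17.9 = -560.1 → no gain ✓.
3 of the 6 constraints hold; not an equilibrium.

3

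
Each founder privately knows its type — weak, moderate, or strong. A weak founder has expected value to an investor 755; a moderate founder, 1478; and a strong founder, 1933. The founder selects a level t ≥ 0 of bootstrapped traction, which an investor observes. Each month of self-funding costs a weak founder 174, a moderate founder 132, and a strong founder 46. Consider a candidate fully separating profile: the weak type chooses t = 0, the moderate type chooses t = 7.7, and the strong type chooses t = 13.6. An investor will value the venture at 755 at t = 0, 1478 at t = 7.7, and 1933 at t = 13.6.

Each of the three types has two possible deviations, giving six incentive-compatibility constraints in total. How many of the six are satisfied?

5

Moderate (own payoff 1478 − 132×7.7 = 461.6): to t=0 gives 755 → profitable ✗; to t=13.6 gives 1933 − 132×13.6 = 137.8 → no gain ✓.
Strong (own payoff 1933 − 46×13.6 = 1307.4): to t=0 gives 755 → no gain ✓; to t=7.7 gives 1478 − 46×7.7 = 1123.8 → no gain ✓.
Weak (own payoff 755): to t=7.7 gives 1478 − 174×7.7 = 138.2 → no gain ✓; to t=13.6 gives 1933 − 174×13.6 = -433.4 → no gain ✓.
5 of the 6 constraints hold; not an equilibrium.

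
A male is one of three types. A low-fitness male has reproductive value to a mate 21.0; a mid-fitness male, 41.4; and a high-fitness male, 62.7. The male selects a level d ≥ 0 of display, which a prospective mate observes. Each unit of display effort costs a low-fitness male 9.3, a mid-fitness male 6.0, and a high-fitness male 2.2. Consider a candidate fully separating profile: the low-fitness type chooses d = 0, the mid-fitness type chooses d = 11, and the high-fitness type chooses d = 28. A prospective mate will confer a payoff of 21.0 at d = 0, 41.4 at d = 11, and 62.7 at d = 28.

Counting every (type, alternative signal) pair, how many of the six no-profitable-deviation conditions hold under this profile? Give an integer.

High-fitness (own payoff 62.7 − 2.2×28 = 1.1): to d=0 gives 21.0 → profitable ✗; to d=11 gives 41.4 − 2.2×11 = 17.2 → profitable ✗.
Low-fitness (own payoff 21.0): to d=11 gives 41.4 − 9.3×11 = -60.9 → no gain ✓; to d=28 gives 62.7 − 9.3×28 = -197.7 → no gain ✓.
Mid-fitness (own payoff 41.4 − 6.0×11 = -24.6): to d=0 gives 21.0 → profitable ✗; to d=28 gives 62.7 − 6.0×28 = -105.3 → no gain ✓.
3 of the 6 constraints hold; not an equilibrium.

3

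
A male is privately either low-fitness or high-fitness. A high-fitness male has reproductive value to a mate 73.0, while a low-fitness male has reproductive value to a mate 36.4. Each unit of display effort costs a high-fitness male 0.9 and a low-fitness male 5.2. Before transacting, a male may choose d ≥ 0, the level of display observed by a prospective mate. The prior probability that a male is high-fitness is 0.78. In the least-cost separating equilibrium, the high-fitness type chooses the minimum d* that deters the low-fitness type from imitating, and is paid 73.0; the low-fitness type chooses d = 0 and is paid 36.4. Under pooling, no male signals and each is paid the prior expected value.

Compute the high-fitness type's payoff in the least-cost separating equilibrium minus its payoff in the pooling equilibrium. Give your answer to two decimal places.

1.72

Least-cost separating signal: d* solves 36.4 = 73.0 − 5.2·d*, so d* = (73.0 − 36.4)/5.2 ≈ 7.0385.
High-fitness type's separating payoff: 73.0 − 0.9 × d* = 73.0 − 0.9 × (73.0 − 36.4)/5.2 = 73.0 − 32.94/5.2 ≈ 66.6654.
Pooling payoff: 0.78 × 73.0 + 0.22 × 36.4 = 64.948.
Difference: 66.6654 − 64.948 = 1.7174, i.e. 1.72 to two decimal places.
The high-fitness type prefers to separate.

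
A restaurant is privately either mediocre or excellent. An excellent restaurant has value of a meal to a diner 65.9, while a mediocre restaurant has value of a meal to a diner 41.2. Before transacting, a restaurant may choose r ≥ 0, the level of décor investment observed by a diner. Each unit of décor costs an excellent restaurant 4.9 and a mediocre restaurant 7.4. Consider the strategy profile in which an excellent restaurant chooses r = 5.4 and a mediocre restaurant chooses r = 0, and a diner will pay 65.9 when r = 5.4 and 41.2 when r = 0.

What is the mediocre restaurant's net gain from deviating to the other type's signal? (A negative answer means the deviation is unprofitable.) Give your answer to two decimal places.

-15.26

Playing r = 0 the mediocre restaurant receives 41.2.
Deviating to r = 5.4 brings payment 65.9 at cost 7.4 × 5.4 = 39.96, netting 25.94.
Gain from deviating: 25.94 − 41.2 = -15.26.
The gain is negative, so the mediocre type's incentive-compatibility constraint is satisfied.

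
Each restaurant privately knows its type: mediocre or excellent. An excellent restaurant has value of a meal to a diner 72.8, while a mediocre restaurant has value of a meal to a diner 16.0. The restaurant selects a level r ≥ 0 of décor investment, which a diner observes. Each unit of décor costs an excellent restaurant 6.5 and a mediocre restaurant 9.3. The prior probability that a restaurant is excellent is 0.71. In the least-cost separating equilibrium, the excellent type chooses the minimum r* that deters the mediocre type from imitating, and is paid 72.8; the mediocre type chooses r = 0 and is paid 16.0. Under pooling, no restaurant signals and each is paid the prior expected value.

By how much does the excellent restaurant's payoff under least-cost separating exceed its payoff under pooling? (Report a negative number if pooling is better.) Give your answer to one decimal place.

-23.2

Least-cost separating signal: r* solves 16.0 = 72.8 − 9.3·r*, so r* = (72.8 − 16.0)/9.3 ≈ 6.1075.
Excellent type's separating payoff: 72.8 − 6.5 × r* = 72.8 − 6.5 × (72.8 − 16.0)/9.3 = 72.8 − 369.2/9.3 ≈ 33.101.
Pooling payoff: 0.71 × 72.8 + 0.29 × 16.0 = 56.328.
Difference: 33.101 − 56.328 = -23.227, i.e. -23.2 to one decimal place.
The excellent type would prefer the pooling outcome.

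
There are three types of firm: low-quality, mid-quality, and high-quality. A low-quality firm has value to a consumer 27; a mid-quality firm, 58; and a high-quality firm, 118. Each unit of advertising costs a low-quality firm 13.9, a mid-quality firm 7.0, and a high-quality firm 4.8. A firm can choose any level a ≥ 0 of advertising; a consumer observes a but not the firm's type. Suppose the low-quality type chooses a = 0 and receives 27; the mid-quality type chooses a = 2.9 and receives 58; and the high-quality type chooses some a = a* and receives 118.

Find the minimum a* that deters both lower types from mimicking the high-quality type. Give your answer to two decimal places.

11.47

Mid-quality type (on-path payoff 58 − 7.0×2.9 = 37.7) won't mimic when 37.7 ≥ 118 − 7.0·a*, i.e. a* ≥ 11.47.
Low-quality type (on-path payoff 27) won't mimic when 27 ≥ 118 − 13.9·a*, i.e. a* ≥ 6.55.
Both must hold, so a* = max(6.55, 11.47) = 11.47. The mid-quality type's constraint binds.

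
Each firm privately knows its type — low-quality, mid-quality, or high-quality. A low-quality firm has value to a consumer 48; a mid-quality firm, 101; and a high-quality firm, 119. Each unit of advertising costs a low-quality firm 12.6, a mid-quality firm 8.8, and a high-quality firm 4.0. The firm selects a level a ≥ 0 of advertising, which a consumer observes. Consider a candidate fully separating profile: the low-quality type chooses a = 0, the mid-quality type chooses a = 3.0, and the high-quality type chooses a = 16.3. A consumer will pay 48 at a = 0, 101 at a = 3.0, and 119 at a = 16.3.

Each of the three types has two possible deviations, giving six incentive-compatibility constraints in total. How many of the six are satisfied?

Mid-quality (own payoff 101 − 8.8×3.0 = 74.6): to a=0 gives 48 → no gain ✓; to a=16.3 gives 119 − 8.8×16.3 = -24.44 → no gain ✓.
High-quality (own payoff 119 − 4.0×16.3 = 53.8): to a=0 gives 48 → no gain ✓; to a=3.0 gives 101 − 4.0×3.0 = 89 → profitable ✗.
Low-quality (own payoff 48): to a=3.0 gives 101 − 12.6×3.0 = 63.2 → profitable ✗; to a=16.3 gives 119 − 12.6×16.3 = -86.38 → no gain ✓.
4 of the 6 constraints hold; not an equilibrium.

4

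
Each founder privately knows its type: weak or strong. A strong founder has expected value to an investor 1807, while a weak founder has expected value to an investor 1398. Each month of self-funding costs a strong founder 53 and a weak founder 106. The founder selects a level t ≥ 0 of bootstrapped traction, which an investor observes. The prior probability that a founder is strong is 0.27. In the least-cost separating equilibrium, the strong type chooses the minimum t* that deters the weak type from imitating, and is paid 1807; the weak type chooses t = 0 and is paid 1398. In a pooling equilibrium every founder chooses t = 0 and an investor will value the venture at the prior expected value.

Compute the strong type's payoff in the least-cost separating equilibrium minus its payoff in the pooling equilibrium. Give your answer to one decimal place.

Least-cost separating signal: t* solves 1398 = 1807 − 106·t*, so t* = (1807 − 1398)/106 ≈ 3.8585.
Strong type's separating payoff: 1807 − 53 × t* = 1807 − 53 × (1807 − 1398)/106 = 1807 − 21677/106 = 1602.5.
Pooling payoff: 0.27 × 1807 + 0.73 × 1398 = 1508.43.
Difference: 1602.5 − 1508.43 = 94.07, i.e. 94.1 to one decimal place.
The strong type prefers to separate.

94.1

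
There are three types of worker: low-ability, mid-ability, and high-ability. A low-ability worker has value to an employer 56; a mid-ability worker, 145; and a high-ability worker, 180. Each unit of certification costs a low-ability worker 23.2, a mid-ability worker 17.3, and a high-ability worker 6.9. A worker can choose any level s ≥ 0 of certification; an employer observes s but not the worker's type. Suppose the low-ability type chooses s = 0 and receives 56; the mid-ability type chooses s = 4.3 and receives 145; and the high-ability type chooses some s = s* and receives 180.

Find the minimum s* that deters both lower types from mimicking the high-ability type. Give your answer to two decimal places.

Mid-ability type (on-path payoff 145 − 17.3×4.3 = 70.61) won't mimic when 70.61 ≥ 180 − 17.3·s*, i.e. s* ≥ 6.32.
Low-ability type (on-path payoff 56) won't mimic when 56 ≥ 180 − 23.2·s*, i.e. s* ≥ 5.34.
Both must hold, so s* = max(5.34, 6.32) = 6.32. The mid-ability type's constraint binds.

6.32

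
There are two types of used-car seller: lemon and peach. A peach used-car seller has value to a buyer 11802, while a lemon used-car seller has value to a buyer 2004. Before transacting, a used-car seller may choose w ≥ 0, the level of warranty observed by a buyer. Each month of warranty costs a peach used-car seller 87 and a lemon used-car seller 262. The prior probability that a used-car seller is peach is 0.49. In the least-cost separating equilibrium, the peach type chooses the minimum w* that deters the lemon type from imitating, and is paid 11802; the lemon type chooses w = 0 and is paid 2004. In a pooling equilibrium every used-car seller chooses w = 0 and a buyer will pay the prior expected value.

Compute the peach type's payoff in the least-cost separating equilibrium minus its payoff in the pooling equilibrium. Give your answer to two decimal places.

1743.45

Least-cost separating signal: w* solves 2004 = 11802 − 262·w*, so w* = (11802 − 2004)/262 ≈ 37.3969.
Peach type's separating payoff: 11802 − 87 × w* = 11802 − 87 × (11802 − 2004)/262 = 11802 − 852426/262 ≈ 8548.4656.
Pooling payoff: 0.49 × 11802 + 0.51 × 2004 = 6805.02.
Difference: 8548.4656 − 6805.02 = 1743.4456, i.e. 1743.45 to two decimal places.
The peach type prefers to separate.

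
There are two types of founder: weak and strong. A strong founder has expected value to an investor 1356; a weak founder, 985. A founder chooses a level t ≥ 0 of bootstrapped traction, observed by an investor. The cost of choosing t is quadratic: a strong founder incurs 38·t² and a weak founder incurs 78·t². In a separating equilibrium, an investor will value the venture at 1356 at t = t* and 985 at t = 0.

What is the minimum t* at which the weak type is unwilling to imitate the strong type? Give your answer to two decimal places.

2.18

The weak type at t = 0 receives 985; imitating at t* yields 1356 − 78·t*².
Indifference: 985 = 1356 − 78·t*², so t*² = (1356 − 985) / 78 ≈ 4.7564.
t* = √4.7564 ≈ 2.18.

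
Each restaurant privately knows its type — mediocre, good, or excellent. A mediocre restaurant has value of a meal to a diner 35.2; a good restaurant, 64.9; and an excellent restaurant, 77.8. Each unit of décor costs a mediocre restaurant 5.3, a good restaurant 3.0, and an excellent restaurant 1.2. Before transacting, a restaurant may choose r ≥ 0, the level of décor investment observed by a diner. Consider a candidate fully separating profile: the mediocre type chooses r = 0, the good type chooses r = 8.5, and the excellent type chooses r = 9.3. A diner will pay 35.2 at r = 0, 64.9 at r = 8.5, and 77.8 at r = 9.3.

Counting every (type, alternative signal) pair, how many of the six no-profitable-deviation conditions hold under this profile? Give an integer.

Mediocre (own payoff 35.2): to r=8.5 gives 64.9 − 5.3×8.5 = 19.85 → no gain ✓; to r=9.3 gives 77.8 − 5.3×9.3 = 28.51 → no gain ✓.
Good (own payoff 64.9 − 3.0×8.5 = 39.4): to r=0 gives 35.2 → no gain ✓; to r=9.3 gives 77.8 − 3.0×9.3 = 49.9 → profitable ✗.
Excellent (own payoff 77.8 − 1.2×9.3 = 66.64): to r=0 gives 35.2 → no gain ✓; to r=8.5 gives 64.9 − 1.2×8.5 = 54.7 → no gain ✓.
5 of the 6 constraints hold; not an equilibrium.

5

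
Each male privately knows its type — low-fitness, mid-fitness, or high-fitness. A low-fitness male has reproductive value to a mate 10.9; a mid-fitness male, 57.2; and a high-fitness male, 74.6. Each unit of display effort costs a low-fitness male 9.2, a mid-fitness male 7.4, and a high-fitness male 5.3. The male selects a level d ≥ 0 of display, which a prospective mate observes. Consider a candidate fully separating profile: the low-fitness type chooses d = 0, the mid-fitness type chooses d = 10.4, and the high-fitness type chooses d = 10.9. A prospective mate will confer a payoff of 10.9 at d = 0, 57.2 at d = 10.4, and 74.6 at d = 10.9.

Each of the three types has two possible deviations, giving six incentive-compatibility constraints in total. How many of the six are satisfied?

4

Mid-fitness (own payoff 57.2 − 7.4×10.4 = -19.76): to d=0 gives 10.9 → profitable ✗; to d=10.9 gives 74.6 − 7.4×10.9 = -6.06 → profitable ✗.
Low-fitness (own payoff 10.9): to d=10.4 gives 57.2 − 9.2×10.4 = -38.48 → no gain ✓; to d=10.9 gives 74.6 − 9.2×10.9 = -25.68 → no gain ✓.
High-fitness (own payoff 74.6 − 5.3×10.9 = 16.83): to d=0 gives 10.9 → no gain ✓; to d=10.4 gives 57.2 − 5.3×10.4 = 2.08 → no gain ✓.
4 of the 6 constraints hold; not an equilibrium.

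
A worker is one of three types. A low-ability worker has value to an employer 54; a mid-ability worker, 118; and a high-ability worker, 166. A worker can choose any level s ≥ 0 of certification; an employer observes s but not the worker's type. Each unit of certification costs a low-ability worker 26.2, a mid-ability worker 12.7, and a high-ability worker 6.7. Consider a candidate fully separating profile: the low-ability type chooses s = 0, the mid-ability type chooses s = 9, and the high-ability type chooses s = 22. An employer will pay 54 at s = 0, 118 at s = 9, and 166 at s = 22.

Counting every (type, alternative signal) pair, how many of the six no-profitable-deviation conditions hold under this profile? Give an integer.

High-ability (own payoff 166 − 6.7×22 = 18.6): to s=0 gives 54 → profitable ✗; to s=9 gives 118 − 6.7×9 = 57.7 → profitable ✗.
Mid-ability (own payoff 118 − 12.7×9 = 3.7): to s=0 gives 54 → profitable ✗; to s=22 gives 166 − 12.7×22 = -113.4 → no gain ✓.
Low-ability (own payoff 54): to s=9 gives 118 − 26.2×9 = -117.8 → no gain ✓; to s=22 gives 166 − 26.2×22 = -410.4 → no gain ✓.
3 of the 6 constraints hold; not an equilibrium.

3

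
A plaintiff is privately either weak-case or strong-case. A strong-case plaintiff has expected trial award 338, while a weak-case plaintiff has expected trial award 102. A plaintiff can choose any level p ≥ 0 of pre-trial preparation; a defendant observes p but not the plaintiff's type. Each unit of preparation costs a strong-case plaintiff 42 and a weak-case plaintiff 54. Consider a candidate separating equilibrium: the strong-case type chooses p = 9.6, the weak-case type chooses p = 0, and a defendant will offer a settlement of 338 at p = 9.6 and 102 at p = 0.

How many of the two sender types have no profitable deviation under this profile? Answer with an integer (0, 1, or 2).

1

Weak-case type: stay at 0 → 102; mimic → 338 − 54 × 9.6 = -180.4. IC holds (102 ≥ -180.4).
Strong-case type: signal → 338 − 42 × 9.6 = -65.2; deviate to 0 → 102. IC fails (-65.2 < 102).
1 of 2 constraints hold, so this profile is not an equilibrium.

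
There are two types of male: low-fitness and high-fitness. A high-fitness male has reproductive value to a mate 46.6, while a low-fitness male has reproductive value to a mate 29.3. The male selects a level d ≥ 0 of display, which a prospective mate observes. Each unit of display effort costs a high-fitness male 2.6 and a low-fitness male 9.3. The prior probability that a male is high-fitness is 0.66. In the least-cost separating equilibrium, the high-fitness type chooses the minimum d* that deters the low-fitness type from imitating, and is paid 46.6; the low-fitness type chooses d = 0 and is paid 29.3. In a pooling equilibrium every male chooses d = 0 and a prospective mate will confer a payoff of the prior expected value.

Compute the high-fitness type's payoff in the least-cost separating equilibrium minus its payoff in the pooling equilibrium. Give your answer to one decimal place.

1.0

Least-cost separating signal: d* solves 29.3 = 46.6 − 9.3·d*, so d* = (46.6 − 29.3)/9.3 ≈ 1.8602.
High-fitness type's separating payoff: 46.6 − 2.6 × d* = 46.6 − 2.6 × (46.6 − 29.3)/9.3 = 46.6 − 44.98/9.3 ≈ 41.763.
Pooling payoff: 0.66 × 46.6 + 0.34 × 29.3 = 40.718.
Difference: 41.763 − 40.718 = 1.045, i.e. 1.0 to one decimal place.
The high-fitness type prefers to separate.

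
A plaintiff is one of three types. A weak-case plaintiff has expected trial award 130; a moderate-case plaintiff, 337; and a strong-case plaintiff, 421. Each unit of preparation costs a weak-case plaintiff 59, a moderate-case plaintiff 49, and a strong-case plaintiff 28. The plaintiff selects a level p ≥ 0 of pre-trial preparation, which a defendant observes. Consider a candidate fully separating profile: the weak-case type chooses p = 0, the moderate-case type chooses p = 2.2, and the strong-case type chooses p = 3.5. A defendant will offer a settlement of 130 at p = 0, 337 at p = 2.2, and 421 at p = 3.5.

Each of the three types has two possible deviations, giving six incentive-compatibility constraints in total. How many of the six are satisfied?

Strong-case (own payoff 421 − 28×3.5 = 323): to p=0 gives 130 → no gain ✓; to p=2.2 gives 337 − 28×2.2 = 275.4 → no gain ✓.
Moderate-case (own payoff 337 − 49×2.2 = 229.2): to p=0 gives 130 → no gain ✓; to p=3.5 gives 421 − 49×3.5 = 249.5 → profitable ✗.
Weak-case (own payoff 130): to p=2.2 gives 337 − 59×2.2 = 207.2 → profitable ✗; to p=3.5 gives 421 − 59×3.5 = 214.5 → profitable ✗.
3 of the 6 constraints hold; not an equilibrium.

3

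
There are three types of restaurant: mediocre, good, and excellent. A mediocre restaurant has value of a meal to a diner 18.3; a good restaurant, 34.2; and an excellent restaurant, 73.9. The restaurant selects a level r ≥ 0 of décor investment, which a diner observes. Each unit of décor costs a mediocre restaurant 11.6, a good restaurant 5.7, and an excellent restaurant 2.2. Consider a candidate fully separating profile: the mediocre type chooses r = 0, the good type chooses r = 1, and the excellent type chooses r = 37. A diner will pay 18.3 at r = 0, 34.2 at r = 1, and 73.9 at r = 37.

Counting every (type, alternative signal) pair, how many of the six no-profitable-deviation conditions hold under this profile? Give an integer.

3

Good (own payoff 34.2 − 5.7×1 = 28.5): to r=0 gives 18.3 → no gain ✓; to r=37 gives 73.9 − 5.7×37 = -137 → no gain ✓.
Mediocre (own payoff 18.3): to r=1 gives 34.2 − 11.6×1 = 22.6 → profitable ✗; to r=37 gives 73.9 − 11.6×37 = -355.3 → no gain ✓.
Excellent (own payoff 73.9 − 2.2×37 = -7.5): to r=0 gives 18.3 → profitable ✗; to r=1 gives 34.2 − 2.2×1 = 32 → profitable ✗.
3 of the 6 constraints hold; not an equilibrium.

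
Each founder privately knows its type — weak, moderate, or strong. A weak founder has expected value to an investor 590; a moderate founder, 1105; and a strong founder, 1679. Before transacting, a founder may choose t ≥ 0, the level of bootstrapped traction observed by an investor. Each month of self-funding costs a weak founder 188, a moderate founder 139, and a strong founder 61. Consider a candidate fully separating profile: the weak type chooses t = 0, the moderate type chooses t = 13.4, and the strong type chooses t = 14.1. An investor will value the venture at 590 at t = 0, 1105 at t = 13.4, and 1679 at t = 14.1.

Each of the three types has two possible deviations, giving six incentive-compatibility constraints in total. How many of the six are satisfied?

Moderate (own payoff 1105 − 139×13.4 = -757.6): to t=0 gives 590 → profitable ✗; to t=14.1 gives 1679 − 139×14.1 = -280.9 → profitable ✗.
Weak (own payoff 590): to t=13.4 gives 1105 − 188×13.4 = -1414.2 → no gain ✓; to t=14.1 gives 1679 − 188×14.1 = -971.8 → no gain ✓.
Strong (own payoff 1679 − 61×14.1 = 818.9): to t=0 gives 590 → no gain ✓; to t=13.4 gives 1105 − 61×13.4 = 287.6 → no gain ✓.
4 of the 6 constraints hold; not an equilibrium.

4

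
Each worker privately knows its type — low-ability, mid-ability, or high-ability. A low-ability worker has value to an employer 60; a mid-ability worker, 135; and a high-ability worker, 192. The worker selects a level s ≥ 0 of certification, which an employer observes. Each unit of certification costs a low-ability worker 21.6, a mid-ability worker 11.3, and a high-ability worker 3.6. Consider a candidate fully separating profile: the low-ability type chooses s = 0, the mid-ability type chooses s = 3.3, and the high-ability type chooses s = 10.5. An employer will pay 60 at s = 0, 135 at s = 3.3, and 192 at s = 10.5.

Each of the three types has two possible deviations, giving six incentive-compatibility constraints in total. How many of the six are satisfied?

Mid-ability (own payoff 135 − 11.3×3.3 = 97.71): to s=0 gives 60 → no gain ✓; to s=10.5 gives 192 − 11.3×10.5 = 73.35 → no gain ✓.
High-ability (own payoff 192 − 3.6×10.5 = 154.2): to s=0 gives 60 → no gain ✓; to s=3.3 gives 135 − 3.6×3.3 = 123.12 → no gain ✓.
Low-ability (own payoff 60): to s=3.3 gives 135 − 21.6×3.3 = 63.72 → profitable ✗; to s=10.5 gives 192 − 21.6×10.5 = -34.8 → no gain ✓.
5 of the 6 constraints hold; not an equilibrium.

5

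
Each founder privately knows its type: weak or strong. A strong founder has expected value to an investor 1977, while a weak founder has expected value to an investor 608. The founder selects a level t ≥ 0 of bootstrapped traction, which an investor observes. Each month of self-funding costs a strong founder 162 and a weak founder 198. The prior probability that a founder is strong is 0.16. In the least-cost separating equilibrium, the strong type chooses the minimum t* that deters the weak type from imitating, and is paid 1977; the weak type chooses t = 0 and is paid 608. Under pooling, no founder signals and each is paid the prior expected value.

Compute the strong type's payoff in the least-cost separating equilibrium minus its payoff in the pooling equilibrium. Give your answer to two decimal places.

Least-cost separating signal: t* solves 608 = 1977 − 198·t*, so t* = (1977 − 608)/198 ≈ 6.9141.
Strong type's separating payoff: 1977 − 162 × t* = 1977 − 162 × (1977 − 608)/198 = 1977 − 221778/198 ≈ 856.9091.
Pooling payoff: 0.16 × 1977 + 0.84 × 608 = 827.04.
Difference: 856.9091 − 827.04 = 29.8691, i.e. 29.87 to two decimal places.
The strong type prefers to separate.

29.87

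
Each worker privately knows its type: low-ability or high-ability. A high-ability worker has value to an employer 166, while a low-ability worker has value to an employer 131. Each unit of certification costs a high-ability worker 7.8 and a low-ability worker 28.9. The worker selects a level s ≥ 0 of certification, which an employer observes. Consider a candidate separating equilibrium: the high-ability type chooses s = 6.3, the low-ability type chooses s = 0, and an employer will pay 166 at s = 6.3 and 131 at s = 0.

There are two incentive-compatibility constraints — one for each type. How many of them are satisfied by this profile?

Low-ability type: stay at 0 → 131; mimic → 166 − 28.9 × 6.3 = -16.07. IC holds (131 ≥ -16.07).
High-ability type: signal → 166 − 7.8 × 6.3 = 116.86; deviate to 0 → 131. IC fails (116.86 < 131).
1 of 2 constraints hold, so this profile is not an equilibrium.

1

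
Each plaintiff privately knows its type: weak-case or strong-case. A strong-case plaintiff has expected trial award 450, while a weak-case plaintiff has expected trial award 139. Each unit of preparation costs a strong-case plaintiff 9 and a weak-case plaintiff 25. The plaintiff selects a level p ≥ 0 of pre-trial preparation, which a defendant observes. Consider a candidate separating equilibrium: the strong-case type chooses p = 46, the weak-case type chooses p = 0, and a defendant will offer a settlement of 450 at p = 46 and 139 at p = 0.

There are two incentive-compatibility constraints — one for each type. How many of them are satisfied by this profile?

Strong-case type: signal → 450 − 9 × 46 = 36; deviate to 0 → 139. IC fails (36 < 139).
Weak-case type: stay at 0 → 139; mimic → 450 − 25 × 46 = -700. IC holds (139 ≥ -700).
1 of 2 constraints hold, so this profile is not an equilibrium.

1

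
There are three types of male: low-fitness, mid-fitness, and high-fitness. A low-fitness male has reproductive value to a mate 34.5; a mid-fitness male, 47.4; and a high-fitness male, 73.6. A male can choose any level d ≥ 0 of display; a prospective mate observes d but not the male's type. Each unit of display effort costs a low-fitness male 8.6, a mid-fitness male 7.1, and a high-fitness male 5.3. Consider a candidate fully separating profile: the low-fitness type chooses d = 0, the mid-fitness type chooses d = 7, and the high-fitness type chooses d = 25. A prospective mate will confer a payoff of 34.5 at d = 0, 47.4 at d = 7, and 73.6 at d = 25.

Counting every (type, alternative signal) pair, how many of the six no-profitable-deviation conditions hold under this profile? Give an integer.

3

Mid-fitness (own payoff 47.4 − 7.1×7 = -2.3): to d=0 gives 34.5 → profitable ✗; to d=25 gives 73.6 − 7.1×25 = -103.9 → no gain ✓.
High-fitness (own payoff 73.6 − 5.3×25 = -58.9): to d=0 gives 34.5 → profitable ✗; to d=7 gives 47.4 − 5.3×7 = 10.3 → profitable ✗.
Low-fitness (own payoff 34.5): to d=7 gives 47.4 − 8.6×7 = -12.8 → no gain ✓; to d=25 gives 73.6 − 8.6×25 = -141.4 → no gain ✓.
3 of the 6 constraints hold; not an equilibrium.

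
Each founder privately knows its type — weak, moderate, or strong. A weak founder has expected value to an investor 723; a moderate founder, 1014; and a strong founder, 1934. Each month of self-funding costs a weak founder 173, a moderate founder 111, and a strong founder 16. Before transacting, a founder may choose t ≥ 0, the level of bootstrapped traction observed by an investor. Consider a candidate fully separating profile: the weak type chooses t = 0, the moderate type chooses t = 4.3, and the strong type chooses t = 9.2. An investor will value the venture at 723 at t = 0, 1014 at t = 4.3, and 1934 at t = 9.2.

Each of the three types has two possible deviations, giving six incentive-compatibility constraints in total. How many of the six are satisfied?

Strong (own payoff 1934 − 16×9.2 = 1786.8): to t=0 gives 723 → no gain ✓; to t=4.3 gives 1014 − 16×4.3 = 945.2 → no gain ✓.
Weak (own payoff 723): to t=4.3 gives 1014 − 173×4.3 = 270.1 → no gain ✓; to t=9.2 gives 1934 − 173×9.2 = 342.4 → no gain ✓.
Moderate (own payoff 1014 − 111×4.3 = 536.7): to t=0 gives 723 → profitable ✗; to t=9.2 gives 1934 − 111×9.2 = 912.8 → profitable ✗.
4 of the 6 constraints hold; not an equilibrium.

4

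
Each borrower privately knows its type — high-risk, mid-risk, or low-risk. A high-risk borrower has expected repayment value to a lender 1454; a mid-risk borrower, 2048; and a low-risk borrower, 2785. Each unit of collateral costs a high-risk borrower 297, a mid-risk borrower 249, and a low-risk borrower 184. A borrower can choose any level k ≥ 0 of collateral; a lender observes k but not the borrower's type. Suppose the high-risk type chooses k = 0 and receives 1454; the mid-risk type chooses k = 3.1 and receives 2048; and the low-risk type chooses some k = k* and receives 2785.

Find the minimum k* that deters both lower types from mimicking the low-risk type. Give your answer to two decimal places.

6.06

Mid-risk type (on-path payoff 2048 − 249×3.1 = 1276.1) won't mimic when 1276.1 ≥ 2785 − 249·k*, i.e. k* ≥ 6.06.
High-risk type (on-path payoff 1454) won't mimic when 1454 ≥ 2785 − 297·k*, i.e. k* ≥ 4.48.
Both must hold, so k* = max(4.48, 6.06) = 6.06. The mid-risk type's constraint binds.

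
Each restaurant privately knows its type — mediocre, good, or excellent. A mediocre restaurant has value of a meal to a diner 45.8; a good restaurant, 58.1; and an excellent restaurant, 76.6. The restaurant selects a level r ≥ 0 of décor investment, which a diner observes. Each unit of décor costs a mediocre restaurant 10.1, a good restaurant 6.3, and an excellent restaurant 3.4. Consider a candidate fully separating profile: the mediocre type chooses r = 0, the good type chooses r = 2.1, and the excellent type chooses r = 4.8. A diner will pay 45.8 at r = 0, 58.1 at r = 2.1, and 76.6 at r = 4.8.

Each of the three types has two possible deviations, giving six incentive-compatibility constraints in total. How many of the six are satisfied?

Mediocre (own payoff 45.8): to r=2.1 gives 58.1 − 10.1×2.1 = 36.89 → no gain ✓; to r=4.8 gives 76.6 − 10.1×4.8 = 28.12 → no gain ✓.
Good (own payoff 58.1 − 6.3×2.1 = 44.87): to r=0 gives 45.8 → profitable ✗; to r=4.8 gives 76.6 − 6.3×4.8 = 46.36 → profitable ✗.
Excellent (own payoff 76.6 − 3.4×4.8 = 60.28): to r=0 gives 45.8 → no gain ✓; to r=2.1 gives 58.1 − 3.4×2.1 = 50.96 → no gain ✓.
4 of the 6 constraints hold; not an equilibrium.

4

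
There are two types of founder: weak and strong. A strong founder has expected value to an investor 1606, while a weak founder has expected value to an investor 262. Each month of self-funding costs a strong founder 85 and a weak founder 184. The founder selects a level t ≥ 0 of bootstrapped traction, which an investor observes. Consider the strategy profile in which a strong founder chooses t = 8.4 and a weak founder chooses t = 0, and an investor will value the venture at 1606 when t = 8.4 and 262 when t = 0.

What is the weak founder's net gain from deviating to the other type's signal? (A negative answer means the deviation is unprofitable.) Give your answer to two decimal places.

Playing t = 0 the weak founder receives 262.
Deviating to t = 8.4 brings payment 1606 at cost 184 × 8.4 = 1545.6, netting 60.4.
Gain from deviating: 60.4 − 262 = -201.60.
The gain is negative, so the weak type's incentive-compatibility constraint is satisfied.

-201.60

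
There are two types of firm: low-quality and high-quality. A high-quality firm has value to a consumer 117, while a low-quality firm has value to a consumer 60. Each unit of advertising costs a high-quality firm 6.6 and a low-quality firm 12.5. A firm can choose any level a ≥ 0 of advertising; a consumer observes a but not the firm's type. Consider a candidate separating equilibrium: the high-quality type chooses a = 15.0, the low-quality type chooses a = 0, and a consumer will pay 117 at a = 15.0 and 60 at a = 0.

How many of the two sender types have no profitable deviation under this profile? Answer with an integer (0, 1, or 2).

Low-quality type: stay at 0 → 60; mimic → 117 − 12.5 × 15.0 = -70.5. IC holds (60 ≥ -70.5).
High-quality type: signal → 117 − 6.6 × 15.0 = 18; deviate to 0 → 60. IC fails (18 < 60).
1 of 2 constraints hold, so this profile is not an equilibrium.

1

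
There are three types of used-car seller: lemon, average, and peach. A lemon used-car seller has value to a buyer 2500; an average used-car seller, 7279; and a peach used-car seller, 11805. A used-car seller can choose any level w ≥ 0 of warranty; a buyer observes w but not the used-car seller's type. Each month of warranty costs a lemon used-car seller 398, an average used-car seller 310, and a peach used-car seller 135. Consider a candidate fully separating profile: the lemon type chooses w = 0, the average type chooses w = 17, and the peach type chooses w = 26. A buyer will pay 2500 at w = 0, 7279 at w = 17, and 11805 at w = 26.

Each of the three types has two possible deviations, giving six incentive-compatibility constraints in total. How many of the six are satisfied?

Lemon (own payoff 2500): to w=17 gives 7279 − 398×17 = 513 → no gain ✓; to w=26 gives 11805 − 398×26 = 1457 → no gain ✓.
Average (own payoff 7279 − 310×17 = 2009): to w=0 gives 2500 → profitable ✗; to w=26 gives 11805 − 310×26 = 3745 → profitable ✗.
Peach (own payoff 11805 − 135×26 = 8295): to w=0 gives 2500 → no gain ✓; to w=17 gives 7279 − 135×17 = 4984 → no gain ✓.
4 of the 6 constraints hold; not an equilibrium.

4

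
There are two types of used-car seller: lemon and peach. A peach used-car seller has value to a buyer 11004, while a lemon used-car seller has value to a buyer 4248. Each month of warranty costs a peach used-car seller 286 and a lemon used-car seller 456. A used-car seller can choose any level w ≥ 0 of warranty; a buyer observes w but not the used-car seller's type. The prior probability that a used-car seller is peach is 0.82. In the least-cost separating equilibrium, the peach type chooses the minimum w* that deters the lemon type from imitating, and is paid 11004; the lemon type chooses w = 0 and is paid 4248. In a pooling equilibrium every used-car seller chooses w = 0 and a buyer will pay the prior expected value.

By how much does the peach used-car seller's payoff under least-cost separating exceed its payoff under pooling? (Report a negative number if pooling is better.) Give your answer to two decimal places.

-3021.24

Least-cost separating signal: w* solves 4248 = 11004 − 456·w*, so w* = (11004 − 4248)/456 ≈ 14.8158.
Peach type's separating payoff: 11004 − 286 × w* = 11004 − 286 × (11004 − 4248)/456 = 11004 − 1932216/456 ≈ 6766.6842.
Pooling payoff: 0.82 × 11004 + 0.18 × 4248 = 9787.92.
Difference: 6766.6842 − 9787.92 = -3021.2358, i.e. -3021.24 to two decimal places.
The peach type would prefer the pooling outcome.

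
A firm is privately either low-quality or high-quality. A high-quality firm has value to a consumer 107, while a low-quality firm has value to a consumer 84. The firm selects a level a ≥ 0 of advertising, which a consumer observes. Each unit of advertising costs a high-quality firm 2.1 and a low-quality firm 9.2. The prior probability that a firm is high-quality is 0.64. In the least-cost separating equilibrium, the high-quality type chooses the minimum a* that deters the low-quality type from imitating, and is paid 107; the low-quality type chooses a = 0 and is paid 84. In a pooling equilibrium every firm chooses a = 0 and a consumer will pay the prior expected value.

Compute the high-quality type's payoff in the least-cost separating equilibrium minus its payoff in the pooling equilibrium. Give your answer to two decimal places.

Least-cost separating signal: a* solves 84 = 107 − 9.2·a*, so a* = (107 − 84)/9.2 = 2.5.
High-quality type's separating payoff: 107 − 2.1 × a* = 107 − 2.1 × (107 − 84)/9.2 = 107 − 48.3/9.2 = 101.75.
Pooling payoff: 0.64 × 107 + 0.36 × 84 = 98.72.
Difference: 101.75 − 98.72 = 3.03.
The high-quality type prefers to separate.

3.03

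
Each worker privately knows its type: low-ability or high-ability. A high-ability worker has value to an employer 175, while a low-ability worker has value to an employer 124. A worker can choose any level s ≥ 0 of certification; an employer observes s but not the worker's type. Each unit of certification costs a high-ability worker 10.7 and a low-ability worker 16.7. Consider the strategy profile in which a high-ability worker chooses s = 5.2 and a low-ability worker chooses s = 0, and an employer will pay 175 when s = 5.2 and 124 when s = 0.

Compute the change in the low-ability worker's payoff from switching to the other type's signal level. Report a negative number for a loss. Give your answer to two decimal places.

Playing s = 0 the low-ability worker receives 124.
Deviating to s = 5.2 brings payment 175 at cost 16.7 × 5.2 = 86.84, netting 88.16.
Gain from deviating: 88.16 − 124 = -35.84.
The gain is negative, so the low-ability type's incentive-compatibility constraint is satisfied.

-35.84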